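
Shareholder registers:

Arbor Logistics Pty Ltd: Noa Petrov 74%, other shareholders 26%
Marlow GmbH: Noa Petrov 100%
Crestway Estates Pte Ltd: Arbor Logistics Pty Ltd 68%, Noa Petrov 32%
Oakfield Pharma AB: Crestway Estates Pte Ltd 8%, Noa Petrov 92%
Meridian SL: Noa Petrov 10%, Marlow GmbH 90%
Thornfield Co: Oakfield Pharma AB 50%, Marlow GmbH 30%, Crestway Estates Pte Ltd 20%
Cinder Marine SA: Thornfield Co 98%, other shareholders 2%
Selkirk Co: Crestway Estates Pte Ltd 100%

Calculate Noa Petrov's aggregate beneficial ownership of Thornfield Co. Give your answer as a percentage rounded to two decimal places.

Noa reaches Thornfield along 6 paths.
Via Arbor → Crestway → Oakfield: 74% × 68% × 8% × 50% = 2.0128%.
Via Crestway → Oakfield: 32% × 8% × 50% = 1.28%.
Via Oakfield: 92% × 50% = 46%.
Via Marlow: 100% × 30% = 30%.
Via Arbor → Crestway: 74% × 68% × 20% = 10.064%.
Via Crestway: 32% × 20% = 6.4%.
Total: 2.0128% + 1.28% + 46% + 30% + 10.064% + 6.4% = 95.7568%.
Rounded: 95.76%.

95.76%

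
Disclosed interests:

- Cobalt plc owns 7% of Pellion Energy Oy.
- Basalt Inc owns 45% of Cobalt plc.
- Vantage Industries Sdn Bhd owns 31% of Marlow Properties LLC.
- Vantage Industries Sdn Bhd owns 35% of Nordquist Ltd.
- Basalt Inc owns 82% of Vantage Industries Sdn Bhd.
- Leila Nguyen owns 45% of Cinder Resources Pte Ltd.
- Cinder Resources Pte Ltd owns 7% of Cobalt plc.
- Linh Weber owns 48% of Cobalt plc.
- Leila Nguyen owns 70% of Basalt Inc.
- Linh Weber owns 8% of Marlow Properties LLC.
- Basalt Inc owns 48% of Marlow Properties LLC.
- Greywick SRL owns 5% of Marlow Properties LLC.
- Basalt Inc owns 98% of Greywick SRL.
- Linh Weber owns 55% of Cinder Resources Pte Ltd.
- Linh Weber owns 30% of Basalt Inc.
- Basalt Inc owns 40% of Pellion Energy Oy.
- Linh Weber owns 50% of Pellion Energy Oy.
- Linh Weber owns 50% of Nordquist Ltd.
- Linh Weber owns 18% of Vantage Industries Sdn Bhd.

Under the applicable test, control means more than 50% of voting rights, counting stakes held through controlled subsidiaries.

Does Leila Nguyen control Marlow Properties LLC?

Leila holds 70% of Basalt, so Leila controls Basalt.
Basalt holds 82% of Vantage, so Leila controls Vantage.
Basalt holds 98% of Greywick, so Leila controls Greywick.
Vantage and Basalt and Greywick together hold 31% + 48% + 5% = 84% of Marlow, so Leila controls Marlow.

Yes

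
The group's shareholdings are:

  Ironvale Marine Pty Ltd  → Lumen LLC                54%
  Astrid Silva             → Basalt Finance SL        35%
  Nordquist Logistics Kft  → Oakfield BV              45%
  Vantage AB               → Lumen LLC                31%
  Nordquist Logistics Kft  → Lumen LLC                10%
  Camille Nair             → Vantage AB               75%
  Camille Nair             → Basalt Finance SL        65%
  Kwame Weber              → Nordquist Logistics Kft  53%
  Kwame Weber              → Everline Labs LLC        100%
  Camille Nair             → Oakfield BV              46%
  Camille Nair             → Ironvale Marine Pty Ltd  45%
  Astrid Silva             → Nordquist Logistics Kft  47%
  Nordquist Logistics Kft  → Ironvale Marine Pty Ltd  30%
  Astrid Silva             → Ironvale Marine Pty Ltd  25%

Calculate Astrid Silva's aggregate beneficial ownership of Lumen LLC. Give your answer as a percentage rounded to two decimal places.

Astrid reaches Lumen along 3 paths.
Via Nordquist: 47% × 10% = 4.7%.
Via Nordquist → Ironvale: 47% × 30% × 54% = 7.614%.
Via Ironvale: 25% × 54% = 13.5%.
Total: 4.7% + 7.614% + 13.5% = 25.814%.
Rounded: 25.81%.

25.81%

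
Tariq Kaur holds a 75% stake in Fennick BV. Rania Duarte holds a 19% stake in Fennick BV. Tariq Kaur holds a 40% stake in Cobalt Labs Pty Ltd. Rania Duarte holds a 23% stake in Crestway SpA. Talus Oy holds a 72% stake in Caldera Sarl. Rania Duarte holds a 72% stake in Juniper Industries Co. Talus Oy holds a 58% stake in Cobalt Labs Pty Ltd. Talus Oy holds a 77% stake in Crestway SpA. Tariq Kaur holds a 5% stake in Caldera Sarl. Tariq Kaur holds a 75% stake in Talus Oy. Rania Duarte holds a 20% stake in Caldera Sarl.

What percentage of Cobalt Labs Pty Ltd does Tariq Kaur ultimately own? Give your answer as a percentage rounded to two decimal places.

Tariq reaches Cobalt along 2 paths.
Direct stake: 40% = 40%.
Via Talus: 75% × 58% = 43.5%.
Total: 40% + 43.5% = 83.5%.
Rounded: 83.50%.

83.50%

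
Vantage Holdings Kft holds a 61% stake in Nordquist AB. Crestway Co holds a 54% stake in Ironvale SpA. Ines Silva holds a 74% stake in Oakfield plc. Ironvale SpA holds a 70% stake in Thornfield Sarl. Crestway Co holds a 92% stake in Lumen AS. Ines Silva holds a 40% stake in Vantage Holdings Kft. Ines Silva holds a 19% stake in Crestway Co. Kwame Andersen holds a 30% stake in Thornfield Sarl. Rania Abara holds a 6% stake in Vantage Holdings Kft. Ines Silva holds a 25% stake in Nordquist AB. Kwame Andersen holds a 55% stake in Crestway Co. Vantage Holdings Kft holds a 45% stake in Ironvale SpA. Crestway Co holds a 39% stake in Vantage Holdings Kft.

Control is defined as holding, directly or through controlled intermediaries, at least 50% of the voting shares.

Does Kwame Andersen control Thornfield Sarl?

Yes

Kwame holds 55% of Crestway, so Kwame controls Crestway.
Crestway holds 54% of Ironvale, so Kwame controls Ironvale.
Kwame and Ironvale together hold 30% + 70% = 100% of Thornfield, so Kwame controls Thornfield.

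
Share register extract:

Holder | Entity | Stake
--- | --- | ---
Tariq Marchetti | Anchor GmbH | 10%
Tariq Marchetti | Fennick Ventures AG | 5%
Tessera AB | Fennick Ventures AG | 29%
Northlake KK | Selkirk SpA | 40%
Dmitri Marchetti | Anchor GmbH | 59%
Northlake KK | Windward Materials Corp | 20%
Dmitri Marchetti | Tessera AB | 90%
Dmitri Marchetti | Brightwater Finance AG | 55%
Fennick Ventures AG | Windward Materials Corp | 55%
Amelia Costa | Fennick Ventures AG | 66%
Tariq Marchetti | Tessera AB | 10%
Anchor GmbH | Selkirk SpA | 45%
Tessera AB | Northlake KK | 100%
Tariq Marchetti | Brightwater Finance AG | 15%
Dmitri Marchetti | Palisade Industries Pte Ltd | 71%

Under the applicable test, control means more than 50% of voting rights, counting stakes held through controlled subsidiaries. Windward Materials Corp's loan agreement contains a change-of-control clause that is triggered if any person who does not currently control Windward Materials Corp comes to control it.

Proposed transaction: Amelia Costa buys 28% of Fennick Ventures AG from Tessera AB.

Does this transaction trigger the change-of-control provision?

No

The purchase adds only to Amelia's holdings (Tessera's stake shrinks), so Amelia is the only person who could newly come to control Windward.
Amelia holds 66% of Fennick, so Amelia controls Fennick.
Fennick holds 55% of Windward, so Amelia controls Windward.
So Amelia already controls Windward before the transaction.
After the purchase, Amelia's direct stake in Fennick rises to 66% + 28% = 94%, and Tessera's stake falls to 1%.
Amelia controlled Windward already, so this is not a new person acquiring control; every other person's position is unchanged or reduced.
No new person acquires control, so the clause is not triggered.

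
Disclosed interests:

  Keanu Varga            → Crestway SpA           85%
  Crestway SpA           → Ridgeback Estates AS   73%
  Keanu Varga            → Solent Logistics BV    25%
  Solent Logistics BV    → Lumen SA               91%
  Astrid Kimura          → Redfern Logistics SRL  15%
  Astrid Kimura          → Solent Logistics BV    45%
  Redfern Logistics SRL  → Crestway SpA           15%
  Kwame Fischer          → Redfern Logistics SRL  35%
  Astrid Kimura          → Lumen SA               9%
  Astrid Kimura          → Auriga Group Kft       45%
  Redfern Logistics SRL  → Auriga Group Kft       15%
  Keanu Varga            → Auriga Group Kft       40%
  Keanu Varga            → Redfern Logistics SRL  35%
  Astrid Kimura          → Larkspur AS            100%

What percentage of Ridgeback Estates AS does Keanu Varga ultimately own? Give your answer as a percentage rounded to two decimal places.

65.88%

Keanu reaches Ridgeback along 2 paths.
Via Crestway: 85% × 73% = 62.05%.
Via Redfern → Crestway: 35% × 15% × 73% = 3.8325%.
Total: 62.05% + 3.8325% = 65.8825%.
Rounded: 65.88%.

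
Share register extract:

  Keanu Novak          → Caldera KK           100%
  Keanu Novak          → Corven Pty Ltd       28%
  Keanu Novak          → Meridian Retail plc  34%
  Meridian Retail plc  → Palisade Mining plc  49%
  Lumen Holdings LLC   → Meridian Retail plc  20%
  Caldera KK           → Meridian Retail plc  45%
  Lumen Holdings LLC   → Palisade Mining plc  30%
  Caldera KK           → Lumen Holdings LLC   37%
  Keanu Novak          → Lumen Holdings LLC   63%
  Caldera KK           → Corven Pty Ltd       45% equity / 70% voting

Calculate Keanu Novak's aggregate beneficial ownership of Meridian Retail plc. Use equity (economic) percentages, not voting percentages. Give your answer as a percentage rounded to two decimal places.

99.00%

Keanu reaches Meridian along 4 paths.
Direct stake: 34% = 34%.
Via Caldera → Lumen: 100% × 37% × 20% = 7.4%.
Via Lumen: 63% × 20% = 12.6%.
Via Caldera: 100% × 45% = 45%.
Total: 34% + 7.4% + 12.6% + 45% = 99%.
Rounded: 99.00%.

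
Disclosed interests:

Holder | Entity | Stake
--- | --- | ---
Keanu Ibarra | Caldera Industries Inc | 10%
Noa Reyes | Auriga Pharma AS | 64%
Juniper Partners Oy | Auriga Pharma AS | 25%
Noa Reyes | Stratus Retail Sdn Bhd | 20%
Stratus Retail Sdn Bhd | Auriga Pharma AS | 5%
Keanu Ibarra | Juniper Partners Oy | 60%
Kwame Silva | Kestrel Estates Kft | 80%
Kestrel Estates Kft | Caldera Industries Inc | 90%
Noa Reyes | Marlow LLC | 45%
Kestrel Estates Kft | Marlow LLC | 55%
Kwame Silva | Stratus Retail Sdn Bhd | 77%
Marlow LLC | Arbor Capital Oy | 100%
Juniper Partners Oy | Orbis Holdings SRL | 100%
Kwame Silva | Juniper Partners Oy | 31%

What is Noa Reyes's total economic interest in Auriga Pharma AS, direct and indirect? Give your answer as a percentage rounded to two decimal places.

65.00%

Noa reaches Auriga along 2 paths.
Via Stratus: 20% × 5% = 1%.
Direct stake: 64% = 64%.
Total: 1% + 64% = 65%.
Rounded: 65.00%.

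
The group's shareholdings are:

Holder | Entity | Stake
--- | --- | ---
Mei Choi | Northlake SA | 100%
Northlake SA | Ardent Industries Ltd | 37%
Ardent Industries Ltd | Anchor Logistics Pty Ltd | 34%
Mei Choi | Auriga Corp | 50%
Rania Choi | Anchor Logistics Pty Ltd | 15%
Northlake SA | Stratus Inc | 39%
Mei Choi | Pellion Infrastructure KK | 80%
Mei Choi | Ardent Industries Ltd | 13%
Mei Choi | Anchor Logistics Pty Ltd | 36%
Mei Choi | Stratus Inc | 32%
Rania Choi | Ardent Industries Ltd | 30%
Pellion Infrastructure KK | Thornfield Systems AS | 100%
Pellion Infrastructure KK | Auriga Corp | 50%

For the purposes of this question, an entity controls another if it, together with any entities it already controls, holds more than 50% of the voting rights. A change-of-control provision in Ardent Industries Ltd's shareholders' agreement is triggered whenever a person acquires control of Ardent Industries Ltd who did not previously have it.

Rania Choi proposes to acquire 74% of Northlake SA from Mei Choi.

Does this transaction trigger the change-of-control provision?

The purchase adds only to Rania's holdings (Mei's stake shrinks), so Rania is the only person who could newly come to control Ardent.
Rania's largest direct stake is 30% in Ardent, which does not meet the threshold, so Rania controls no company.
In Ardent, Rania's side holds only 30%, not > 50%.
So before the transaction, Rania does not control Ardent.
After the purchase, Rania holds 74% of Northlake directly, and Mei's stake falls to 26%.
Rania holds 74% of Northlake, so Rania controls Northlake.
Rania and Northlake together hold 30% + 37% = 67% of Ardent, so Rania controls Ardent.
Rania did not control Ardent before and does after, so the clause is triggered.

Yes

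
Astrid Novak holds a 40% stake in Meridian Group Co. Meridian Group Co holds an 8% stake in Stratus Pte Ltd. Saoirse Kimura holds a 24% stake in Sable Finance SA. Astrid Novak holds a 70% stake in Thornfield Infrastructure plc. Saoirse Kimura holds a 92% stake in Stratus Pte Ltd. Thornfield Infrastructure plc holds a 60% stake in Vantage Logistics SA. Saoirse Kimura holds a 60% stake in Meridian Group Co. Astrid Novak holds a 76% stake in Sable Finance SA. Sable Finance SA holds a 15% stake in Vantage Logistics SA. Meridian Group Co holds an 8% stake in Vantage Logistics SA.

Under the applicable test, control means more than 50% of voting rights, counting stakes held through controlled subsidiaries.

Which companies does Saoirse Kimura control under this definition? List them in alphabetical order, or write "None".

Meridian Group Co, Stratus Pte Ltd

Saoirse holds 60% of Meridian, so Saoirse controls Meridian.
Meridian and Saoirse together hold 8% + 92% = 100% of Stratus, so Saoirse controls Stratus.
No other company's threshold is met.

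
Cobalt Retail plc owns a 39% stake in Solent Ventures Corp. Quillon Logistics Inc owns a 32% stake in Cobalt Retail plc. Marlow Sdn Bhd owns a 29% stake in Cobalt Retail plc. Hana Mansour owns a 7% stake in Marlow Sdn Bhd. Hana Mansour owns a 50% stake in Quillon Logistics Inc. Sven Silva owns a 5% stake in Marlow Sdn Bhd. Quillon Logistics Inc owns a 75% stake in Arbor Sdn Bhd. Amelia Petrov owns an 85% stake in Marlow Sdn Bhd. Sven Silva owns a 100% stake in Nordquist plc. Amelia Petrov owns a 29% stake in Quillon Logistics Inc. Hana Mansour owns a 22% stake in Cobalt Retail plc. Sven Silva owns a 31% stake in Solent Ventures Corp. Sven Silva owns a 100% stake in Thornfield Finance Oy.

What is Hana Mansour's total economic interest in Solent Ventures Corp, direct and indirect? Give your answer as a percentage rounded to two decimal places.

Hana reaches Solent along 3 paths.
Via Cobalt: 22% × 39% = 8.58%.
Via Marlow → Cobalt: 7% × 29% × 39% = 0.7917%.
Via Quillon → Cobalt: 50% × 32% × 39% = 6.24%.
Total: 8.58% + 0.7917% + 6.24% = 15.6117%.
Rounded: 15.61%.

15.61%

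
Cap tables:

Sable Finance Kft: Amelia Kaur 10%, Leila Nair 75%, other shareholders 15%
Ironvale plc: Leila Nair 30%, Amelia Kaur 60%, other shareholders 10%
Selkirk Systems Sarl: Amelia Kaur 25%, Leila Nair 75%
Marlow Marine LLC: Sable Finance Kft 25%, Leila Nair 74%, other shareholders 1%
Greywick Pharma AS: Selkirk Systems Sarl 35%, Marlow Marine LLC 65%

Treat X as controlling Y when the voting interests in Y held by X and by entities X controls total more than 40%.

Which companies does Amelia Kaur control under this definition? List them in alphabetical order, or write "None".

Ironvale plc

Amelia holds 60% of Ironvale, so Amelia controls Ironvale.
No other company's threshold is met.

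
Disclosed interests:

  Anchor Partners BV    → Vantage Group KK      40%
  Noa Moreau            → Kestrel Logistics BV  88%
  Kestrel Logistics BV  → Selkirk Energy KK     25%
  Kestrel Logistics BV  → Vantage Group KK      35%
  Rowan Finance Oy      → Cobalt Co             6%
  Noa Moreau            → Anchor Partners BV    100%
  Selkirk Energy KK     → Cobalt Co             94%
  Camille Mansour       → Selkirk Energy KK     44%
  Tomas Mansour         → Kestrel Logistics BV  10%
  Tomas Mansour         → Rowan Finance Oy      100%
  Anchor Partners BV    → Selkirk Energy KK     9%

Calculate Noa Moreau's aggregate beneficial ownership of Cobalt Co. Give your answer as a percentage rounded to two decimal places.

Noa reaches Cobalt along 2 paths.
Via Kestrel → Selkirk: 88% × 25% × 94% = 20.68%.
Via Anchor → Selkirk: 100% × 9% × 94% = 8.46%.
Total: 20.68% + 8.46% = 29.14%.

29.14%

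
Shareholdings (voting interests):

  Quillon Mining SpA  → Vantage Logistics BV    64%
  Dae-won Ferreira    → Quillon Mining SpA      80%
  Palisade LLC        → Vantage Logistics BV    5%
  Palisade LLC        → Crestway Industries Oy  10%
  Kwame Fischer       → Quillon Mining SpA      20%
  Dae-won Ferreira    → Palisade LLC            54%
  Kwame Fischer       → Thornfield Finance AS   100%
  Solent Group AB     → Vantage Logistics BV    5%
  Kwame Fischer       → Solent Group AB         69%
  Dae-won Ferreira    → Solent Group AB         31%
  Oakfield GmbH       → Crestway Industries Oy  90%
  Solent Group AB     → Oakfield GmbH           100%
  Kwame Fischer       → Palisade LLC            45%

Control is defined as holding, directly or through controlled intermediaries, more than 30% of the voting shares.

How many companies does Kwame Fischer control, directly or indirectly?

Kwame holds 69% of Solent, so Kwame controls Solent.
Kwame holds 45% of Palisade, so Kwame controls Palisade.
Solent holds 100% of Oakfield, so Kwame controls Oakfield.
Kwame holds 100% of Thornfield, so Kwame controls Thornfield.
Oakfield and Palisade together hold 90% + 10% = 100% of Crestway, so Kwame controls Crestway.
No other company's threshold is met.
Kwame controls 5 companies.

5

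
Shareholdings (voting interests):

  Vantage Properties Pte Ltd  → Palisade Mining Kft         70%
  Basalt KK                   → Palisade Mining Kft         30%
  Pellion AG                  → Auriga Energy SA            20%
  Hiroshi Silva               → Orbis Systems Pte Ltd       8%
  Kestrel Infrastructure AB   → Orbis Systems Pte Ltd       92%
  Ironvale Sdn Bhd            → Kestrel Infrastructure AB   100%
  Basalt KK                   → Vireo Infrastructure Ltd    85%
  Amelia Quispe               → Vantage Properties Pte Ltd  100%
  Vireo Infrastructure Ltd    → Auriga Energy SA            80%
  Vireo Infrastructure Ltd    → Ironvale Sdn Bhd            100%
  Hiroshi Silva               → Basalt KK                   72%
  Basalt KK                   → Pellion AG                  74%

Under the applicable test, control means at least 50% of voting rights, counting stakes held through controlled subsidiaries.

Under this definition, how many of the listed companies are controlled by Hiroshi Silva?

7

Hiroshi holds 72% of Basalt, so Hiroshi controls Basalt.
Basalt holds 85% of Vireo, so Hiroshi controls Vireo.
Basalt holds 74% of Pellion, so Hiroshi controls Pellion.
Vireo holds 100% of Ironvale, so Hiroshi controls Ironvale.
Ironvale holds 100% of Kestrel, so Hiroshi controls Kestrel.
Vireo and Pellion together hold 80% + 20% = 100% of Auriga, so Hiroshi controls Auriga.
Hiroshi and Kestrel together hold 8% + 92% = 100% of Orbis, so Hiroshi controls Orbis.
No other company's threshold is met.
Hiroshi controls 7 companies.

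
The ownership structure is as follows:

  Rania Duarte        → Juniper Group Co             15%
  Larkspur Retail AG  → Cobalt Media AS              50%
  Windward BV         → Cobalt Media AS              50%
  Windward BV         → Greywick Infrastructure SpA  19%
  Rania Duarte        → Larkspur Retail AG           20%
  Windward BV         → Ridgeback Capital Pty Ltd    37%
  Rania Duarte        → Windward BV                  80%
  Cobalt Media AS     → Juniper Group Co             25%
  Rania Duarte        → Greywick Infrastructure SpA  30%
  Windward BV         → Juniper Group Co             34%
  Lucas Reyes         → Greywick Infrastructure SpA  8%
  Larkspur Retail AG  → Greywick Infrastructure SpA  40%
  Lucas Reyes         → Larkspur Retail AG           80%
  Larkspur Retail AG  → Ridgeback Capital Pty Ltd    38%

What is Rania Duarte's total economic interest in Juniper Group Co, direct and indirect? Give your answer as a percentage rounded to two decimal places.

54.70%

Rania reaches Juniper along 4 paths.
Direct stake: 15% = 15%.
Via Larkspur → Cobalt: 20% × 50% × 25% = 2.5%.
Via Windward → Cobalt: 80% × 50% × 25% = 10%.
Via Windward: 80% × 34% = 27.2%.
Total: 15% + 2.5% + 10% + 27.2% = 54.7%.
Rounded: 54.70%.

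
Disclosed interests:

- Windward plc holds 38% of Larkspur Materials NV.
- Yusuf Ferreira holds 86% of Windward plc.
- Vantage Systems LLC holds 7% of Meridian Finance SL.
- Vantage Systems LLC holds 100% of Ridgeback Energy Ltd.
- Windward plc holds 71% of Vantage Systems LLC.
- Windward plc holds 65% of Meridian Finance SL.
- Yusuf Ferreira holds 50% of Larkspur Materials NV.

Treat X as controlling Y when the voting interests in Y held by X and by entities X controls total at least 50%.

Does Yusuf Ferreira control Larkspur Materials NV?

Yes

Yusuf holds 86% of Windward, so Yusuf controls Windward.
Windward and Yusuf together hold 38% + 50% = 88% of Larkspur, so Yusuf controls Larkspur.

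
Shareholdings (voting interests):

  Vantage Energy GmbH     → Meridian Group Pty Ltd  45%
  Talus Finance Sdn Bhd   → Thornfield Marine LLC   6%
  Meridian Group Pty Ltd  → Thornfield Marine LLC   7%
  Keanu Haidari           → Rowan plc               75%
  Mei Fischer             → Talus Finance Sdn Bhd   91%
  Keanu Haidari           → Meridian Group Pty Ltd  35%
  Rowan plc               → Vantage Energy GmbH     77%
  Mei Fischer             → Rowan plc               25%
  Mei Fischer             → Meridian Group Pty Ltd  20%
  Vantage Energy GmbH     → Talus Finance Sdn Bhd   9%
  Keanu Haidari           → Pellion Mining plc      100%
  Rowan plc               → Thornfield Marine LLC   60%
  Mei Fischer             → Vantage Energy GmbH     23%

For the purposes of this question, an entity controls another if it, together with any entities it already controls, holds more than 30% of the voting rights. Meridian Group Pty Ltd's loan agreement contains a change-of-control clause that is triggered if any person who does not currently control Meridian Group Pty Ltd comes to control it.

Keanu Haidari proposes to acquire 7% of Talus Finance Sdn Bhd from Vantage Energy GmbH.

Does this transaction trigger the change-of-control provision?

The purchase adds only to Keanu's holdings (Vantage's stake shrinks), so Keanu is the only person who could newly come to control Meridian.
Keanu holds 75% of Rowan, so Keanu controls Rowan.
Rowan holds 77% of Vantage, so Keanu controls Vantage.
Vantage and Keanu together hold 45% + 35% = 80% of Meridian, so Keanu controls Meridian.
So Keanu already controls Meridian before the transaction.
After the purchase, Keanu holds 7% of Talus directly, and Vantage's stake falls to 2%.
Keanu controlled Meridian already, so this is not a new person acquiring control; every other person's position is unchanged or reduced.
No new person acquires control, so the clause is not triggered.

No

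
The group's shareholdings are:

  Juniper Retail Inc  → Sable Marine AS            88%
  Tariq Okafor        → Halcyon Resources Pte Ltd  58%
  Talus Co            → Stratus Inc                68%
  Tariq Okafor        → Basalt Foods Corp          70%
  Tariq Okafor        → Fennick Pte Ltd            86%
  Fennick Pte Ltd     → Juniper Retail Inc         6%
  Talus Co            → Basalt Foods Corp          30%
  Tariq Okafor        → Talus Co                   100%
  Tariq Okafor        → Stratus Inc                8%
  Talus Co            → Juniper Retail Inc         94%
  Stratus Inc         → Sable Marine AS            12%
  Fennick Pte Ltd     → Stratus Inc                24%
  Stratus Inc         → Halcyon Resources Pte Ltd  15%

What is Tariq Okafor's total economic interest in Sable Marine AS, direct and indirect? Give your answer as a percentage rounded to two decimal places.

98.86%

Tariq reaches Sable along 5 paths.
Via Talus → Juniper: 100% × 94% × 88% = 82.72%.
Via Fennick → Juniper: 86% × 6% × 88% = 4.5408%.
Via Talus → Stratus: 100% × 68% × 12% = 8.16%.
Via Stratus: 8% × 12% = 0.96%.
Via Fennick → Stratus: 86% × 24% × 12% = 2.4768%.
Total: 82.72% + 4.5408% + 8.16% + 0.96% + 2.4768% = 98.8576%.
Rounded: 98.86%.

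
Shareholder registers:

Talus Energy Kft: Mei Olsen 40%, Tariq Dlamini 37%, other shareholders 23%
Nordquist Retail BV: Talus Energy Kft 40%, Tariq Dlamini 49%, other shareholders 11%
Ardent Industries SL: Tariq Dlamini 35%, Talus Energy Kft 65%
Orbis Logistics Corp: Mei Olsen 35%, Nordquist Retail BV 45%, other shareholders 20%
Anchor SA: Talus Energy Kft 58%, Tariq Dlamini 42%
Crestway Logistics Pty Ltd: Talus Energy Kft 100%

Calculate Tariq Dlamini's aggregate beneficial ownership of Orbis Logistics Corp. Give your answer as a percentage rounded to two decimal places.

Tariq reaches Orbis along 2 paths.
Via Talus → Nordquist: 37% × 40% × 45% = 6.66%.
Via Nordquist: 49% × 45% = 22.05%.
Total: 6.66% + 22.05% = 28.71%.

28.71%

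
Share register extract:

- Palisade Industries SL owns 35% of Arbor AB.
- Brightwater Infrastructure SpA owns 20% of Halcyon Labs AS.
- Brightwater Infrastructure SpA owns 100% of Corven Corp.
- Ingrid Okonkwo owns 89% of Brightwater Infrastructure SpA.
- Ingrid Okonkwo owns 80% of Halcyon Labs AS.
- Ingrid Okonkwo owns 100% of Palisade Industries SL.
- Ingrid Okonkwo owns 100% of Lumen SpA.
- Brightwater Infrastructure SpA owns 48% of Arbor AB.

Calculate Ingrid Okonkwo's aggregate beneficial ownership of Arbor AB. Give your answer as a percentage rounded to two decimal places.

Ingrid reaches Arbor along 2 paths.
Via Brightwater: 89% × 48% = 42.72%.
Via Palisade: 100% × 35% = 35%.
Total: 42.72% + 35% = 77.72%.

77.72%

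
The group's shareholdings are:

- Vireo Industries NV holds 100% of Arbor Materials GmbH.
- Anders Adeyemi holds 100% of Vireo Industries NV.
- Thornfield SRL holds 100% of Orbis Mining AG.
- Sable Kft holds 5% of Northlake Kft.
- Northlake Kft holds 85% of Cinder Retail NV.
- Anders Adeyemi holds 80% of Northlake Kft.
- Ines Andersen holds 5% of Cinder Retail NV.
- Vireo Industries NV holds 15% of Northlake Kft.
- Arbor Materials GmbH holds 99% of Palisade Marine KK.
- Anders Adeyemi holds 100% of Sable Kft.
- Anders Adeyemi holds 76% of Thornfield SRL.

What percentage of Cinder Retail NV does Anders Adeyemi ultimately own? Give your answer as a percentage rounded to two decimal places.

85.00%

Anders reaches Cinder along 3 paths.
Via Vireo → Northlake: 100% × 15% × 85% = 12.75%.
Via Northlake: 80% × 85% = 68%.
Via Sable → Northlake: 100% × 5% × 85% = 4.25%.
Total: 12.75% + 68% + 4.25% = 85%.
Rounded: 85.00%.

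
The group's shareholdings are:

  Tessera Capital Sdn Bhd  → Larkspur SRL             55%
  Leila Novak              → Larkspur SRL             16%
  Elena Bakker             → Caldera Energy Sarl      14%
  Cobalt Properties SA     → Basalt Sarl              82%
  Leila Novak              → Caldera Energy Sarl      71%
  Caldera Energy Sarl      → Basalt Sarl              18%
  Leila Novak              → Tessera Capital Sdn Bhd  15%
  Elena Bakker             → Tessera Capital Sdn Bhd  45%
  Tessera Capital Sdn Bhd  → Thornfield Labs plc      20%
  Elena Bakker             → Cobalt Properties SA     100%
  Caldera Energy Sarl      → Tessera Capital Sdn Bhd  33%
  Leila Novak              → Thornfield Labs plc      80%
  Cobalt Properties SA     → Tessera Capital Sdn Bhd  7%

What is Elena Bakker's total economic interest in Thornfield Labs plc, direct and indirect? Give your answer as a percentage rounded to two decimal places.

11.32%

Elena reaches Thornfield along 3 paths.
Via Tessera: 45% × 20% = 9%.
Via Caldera → Tessera: 14% × 33% × 20% = 0.924%.
Via Cobalt → Tessera: 100% × 7% × 20% = 1.4%.
Total: 9% + 0.924% + 1.4% = 11.324%.
Rounded: 11.32%.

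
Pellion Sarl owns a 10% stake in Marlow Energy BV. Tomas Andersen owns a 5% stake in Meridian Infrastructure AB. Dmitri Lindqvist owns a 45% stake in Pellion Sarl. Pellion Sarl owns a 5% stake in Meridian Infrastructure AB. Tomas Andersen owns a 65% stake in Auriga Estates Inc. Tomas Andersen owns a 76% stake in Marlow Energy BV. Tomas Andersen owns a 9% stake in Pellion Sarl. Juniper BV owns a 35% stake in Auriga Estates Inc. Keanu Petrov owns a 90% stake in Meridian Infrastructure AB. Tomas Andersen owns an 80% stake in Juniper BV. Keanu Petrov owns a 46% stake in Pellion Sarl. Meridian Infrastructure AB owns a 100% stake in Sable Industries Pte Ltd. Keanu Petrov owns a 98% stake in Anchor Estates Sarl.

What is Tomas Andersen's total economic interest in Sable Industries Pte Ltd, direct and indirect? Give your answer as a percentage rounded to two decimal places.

5.45%

Tomas reaches Sable along 2 paths.
Via Meridian: 5% × 100% = 5%.
Via Pellion → Meridian: 9% × 5% × 100% = 0.45%.
Total: 5% + 0.45% = 5.45%.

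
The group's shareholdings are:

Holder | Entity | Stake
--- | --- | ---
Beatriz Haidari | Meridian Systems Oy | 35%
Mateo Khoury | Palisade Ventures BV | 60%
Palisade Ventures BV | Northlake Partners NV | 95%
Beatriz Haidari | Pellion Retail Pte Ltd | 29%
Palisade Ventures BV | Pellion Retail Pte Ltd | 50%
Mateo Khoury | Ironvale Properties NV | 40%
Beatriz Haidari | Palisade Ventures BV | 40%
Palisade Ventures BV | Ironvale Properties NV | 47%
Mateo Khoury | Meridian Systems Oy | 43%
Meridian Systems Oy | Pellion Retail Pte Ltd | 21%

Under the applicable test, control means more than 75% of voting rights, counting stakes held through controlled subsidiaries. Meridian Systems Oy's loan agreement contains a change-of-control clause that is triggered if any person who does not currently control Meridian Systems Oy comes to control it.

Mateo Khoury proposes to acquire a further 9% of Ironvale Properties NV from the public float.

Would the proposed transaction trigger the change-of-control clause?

The purchase changes only Mateo's holdings, so Mateo is the only person who could newly come to control Meridian.
Mateo's largest direct stake is 60% in Palisade, which does not meet the threshold, so Mateo controls no company.
In Meridian, Mateo's side holds only 43%, not > 75%.
So before the transaction, Mateo does not control Meridian.
After the purchase, Mateo's direct stake in Ironvale rises to 40% + 9% = 49%.
Mateo's side now holds 49% of Ironvale, not > 75%, so Mateo still does not control Ironvale.
After the transaction, Mateo's side holds 43% of Meridian, not > 75%, so Mateo still does not control Meridian.
No new person acquires control, so the clause is not triggered.

No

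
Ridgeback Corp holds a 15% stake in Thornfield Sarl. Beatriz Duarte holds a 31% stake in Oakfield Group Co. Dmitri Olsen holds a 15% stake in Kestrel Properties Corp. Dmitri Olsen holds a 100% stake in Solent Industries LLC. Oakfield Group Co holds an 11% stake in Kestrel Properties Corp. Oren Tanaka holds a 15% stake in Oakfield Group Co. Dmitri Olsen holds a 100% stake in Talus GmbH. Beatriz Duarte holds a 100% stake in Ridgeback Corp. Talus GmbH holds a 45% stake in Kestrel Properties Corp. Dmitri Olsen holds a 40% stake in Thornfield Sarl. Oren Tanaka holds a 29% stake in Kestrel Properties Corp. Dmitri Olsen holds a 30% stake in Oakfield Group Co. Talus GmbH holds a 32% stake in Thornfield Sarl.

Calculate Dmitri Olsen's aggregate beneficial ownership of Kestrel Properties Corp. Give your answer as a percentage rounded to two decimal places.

63.30%

Dmitri reaches Kestrel along 3 paths.
Direct stake: 15% = 15%.
Via Talus: 100% × 45% = 45%.
Via Oakfield: 30% × 11% = 3.3%.
Total: 15% + 45% + 3.3% = 63.3%.
Rounded: 63.30%.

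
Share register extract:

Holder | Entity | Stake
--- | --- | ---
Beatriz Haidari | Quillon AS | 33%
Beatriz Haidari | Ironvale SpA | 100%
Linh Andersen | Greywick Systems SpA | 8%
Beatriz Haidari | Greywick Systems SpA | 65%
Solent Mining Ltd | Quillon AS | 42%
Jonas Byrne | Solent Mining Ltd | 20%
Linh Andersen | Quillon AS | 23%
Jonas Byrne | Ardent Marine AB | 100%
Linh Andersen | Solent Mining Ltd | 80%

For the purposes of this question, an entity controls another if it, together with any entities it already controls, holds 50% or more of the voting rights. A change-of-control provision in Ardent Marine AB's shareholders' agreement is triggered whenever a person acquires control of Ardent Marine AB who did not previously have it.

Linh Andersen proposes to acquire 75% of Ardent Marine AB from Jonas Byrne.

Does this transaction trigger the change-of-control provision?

The purchase adds only to Linh's holdings (Jonas's stake shrinks), so Linh is the only person who could newly come to control Ardent.
Linh holds 80% of Solent, so Linh controls Solent.
Solent and Linh together hold 42% + 23% = 65% of Quillon, so Linh controls Quillon.
Neither Linh nor any entity Linh controls holds any voting interest in Ardent.
So before the transaction, Linh does not control Ardent.
After the purchase, Linh holds 75% of Ardent directly, and Jonas's stake falls to 25%.
Linh holds 75% of Ardent, so Linh controls Ardent.
Linh did not control Ardent before and does after, so the clause is triggered.

Yes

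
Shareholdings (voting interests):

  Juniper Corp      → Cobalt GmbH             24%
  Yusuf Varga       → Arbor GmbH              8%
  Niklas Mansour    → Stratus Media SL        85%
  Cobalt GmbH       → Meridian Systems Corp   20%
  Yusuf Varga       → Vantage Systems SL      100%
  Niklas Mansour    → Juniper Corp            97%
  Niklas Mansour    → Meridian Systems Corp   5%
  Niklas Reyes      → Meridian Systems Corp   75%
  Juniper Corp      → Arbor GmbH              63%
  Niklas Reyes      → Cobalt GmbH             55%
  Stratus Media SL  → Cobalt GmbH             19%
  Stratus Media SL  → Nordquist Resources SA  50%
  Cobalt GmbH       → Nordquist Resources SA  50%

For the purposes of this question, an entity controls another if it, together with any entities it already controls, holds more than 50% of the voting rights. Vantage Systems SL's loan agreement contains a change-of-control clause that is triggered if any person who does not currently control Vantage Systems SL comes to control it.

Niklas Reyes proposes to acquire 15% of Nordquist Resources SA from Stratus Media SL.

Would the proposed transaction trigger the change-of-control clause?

No

The purchase adds only to Niklas Reyes's holdings (Stratus's stake shrinks), so Niklas Reyes is the only person who could newly come to control Vantage.
Niklas Reyes holds 55% of Cobalt, so Niklas Reyes controls Cobalt.
Niklas Reyes and Cobalt together hold 75% + 20% = 95% of Meridian, so Niklas Reyes controls Meridian.
Neither Niklas Reyes nor any entity Niklas Reyes controls holds any voting interest in Vantage.
So before the transaction, Niklas Reyes does not control Vantage.
After the purchase, Niklas Reyes holds 15% of Nordquist directly, and Stratus's stake falls to 35%.
Cobalt and Niklas Reyes together hold 50% + 15% = 65% of Nordquist, so Niklas Reyes controls Nordquist.
After the transaction, neither Niklas Reyes nor any entity Niklas Reyes controls holds a voting interest in Vantage, so Niklas Reyes still does not control it.
No new person acquires control, so the clause is not triggered.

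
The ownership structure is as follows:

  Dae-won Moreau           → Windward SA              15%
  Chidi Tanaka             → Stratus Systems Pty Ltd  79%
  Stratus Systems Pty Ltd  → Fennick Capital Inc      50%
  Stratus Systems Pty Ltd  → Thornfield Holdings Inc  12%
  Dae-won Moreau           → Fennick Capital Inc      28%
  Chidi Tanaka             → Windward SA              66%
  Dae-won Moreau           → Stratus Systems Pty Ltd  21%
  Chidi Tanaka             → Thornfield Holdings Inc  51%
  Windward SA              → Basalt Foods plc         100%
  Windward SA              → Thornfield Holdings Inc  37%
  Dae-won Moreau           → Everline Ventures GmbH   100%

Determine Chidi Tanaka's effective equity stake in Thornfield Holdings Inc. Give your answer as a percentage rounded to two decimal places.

Chidi reaches Thornfield along 3 paths.
Via Stratus: 79% × 12% = 9.48%.
Via Windward: 66% × 37% = 24.42%.
Direct stake: 51% = 51%.
Total: 9.48% + 24.42% + 51% = 84.9%.
Rounded: 84.90%.

84.90%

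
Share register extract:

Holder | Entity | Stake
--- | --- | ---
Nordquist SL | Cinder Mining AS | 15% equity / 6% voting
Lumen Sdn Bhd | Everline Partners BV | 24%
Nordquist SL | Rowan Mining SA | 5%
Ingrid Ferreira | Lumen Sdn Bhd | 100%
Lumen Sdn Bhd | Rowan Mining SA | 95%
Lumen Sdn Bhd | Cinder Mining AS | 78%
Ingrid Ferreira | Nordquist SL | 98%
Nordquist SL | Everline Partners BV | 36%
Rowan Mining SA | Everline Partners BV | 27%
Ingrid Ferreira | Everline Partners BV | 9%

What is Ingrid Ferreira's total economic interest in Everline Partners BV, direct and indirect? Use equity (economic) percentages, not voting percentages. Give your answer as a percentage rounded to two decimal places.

95.25%

Ingrid reaches Everline along 5 paths.
Via Lumen: 100% × 24% = 24%.
Via Nordquist: 98% × 36% = 35.28%.
Via Nordquist → Rowan: 98% × 5% × 27% = 1.323%.
Via Lumen → Rowan: 100% × 95% × 27% = 25.65%.
Direct stake: 9% = 9%.
Total: 24% + 35.28% + 1.323% + 25.65% + 9% = 95.253%.
Rounded: 95.25%.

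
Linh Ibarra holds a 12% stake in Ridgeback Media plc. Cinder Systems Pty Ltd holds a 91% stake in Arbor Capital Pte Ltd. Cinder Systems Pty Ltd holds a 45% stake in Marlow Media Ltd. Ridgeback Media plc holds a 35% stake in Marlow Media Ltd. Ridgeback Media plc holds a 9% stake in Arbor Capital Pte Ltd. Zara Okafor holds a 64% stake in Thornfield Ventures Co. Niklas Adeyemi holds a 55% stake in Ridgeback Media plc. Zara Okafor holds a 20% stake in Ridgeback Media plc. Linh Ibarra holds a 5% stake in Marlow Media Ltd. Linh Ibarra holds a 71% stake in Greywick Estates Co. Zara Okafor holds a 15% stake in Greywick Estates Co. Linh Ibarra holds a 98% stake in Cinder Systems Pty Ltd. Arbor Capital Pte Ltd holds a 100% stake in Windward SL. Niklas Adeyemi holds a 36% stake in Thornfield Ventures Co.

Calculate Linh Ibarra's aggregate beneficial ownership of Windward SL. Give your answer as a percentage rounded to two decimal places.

Linh reaches Windward along 2 paths.
Via Cinder → Arbor: 98% × 91% × 100% = 89.18%.
Via Ridgeback → Arbor: 12% × 9% × 100% = 1.08%.
Total: 89.18% + 1.08% = 90.26%.

90.26%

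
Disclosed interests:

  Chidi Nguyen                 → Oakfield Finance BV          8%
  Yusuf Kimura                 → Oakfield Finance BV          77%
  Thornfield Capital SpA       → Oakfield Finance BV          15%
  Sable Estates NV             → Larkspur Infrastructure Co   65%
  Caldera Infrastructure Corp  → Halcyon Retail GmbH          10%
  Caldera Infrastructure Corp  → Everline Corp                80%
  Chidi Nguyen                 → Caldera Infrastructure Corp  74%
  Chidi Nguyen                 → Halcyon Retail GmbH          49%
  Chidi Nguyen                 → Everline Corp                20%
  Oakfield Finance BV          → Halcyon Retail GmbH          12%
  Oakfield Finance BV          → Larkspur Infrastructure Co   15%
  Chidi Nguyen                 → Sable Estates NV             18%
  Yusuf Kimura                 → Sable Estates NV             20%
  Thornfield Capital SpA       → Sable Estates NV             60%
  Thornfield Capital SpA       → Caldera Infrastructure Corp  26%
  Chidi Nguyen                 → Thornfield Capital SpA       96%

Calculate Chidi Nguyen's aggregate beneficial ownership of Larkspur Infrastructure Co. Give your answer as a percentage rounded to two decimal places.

Chidi reaches Larkspur along 4 paths.
Via Oakfield: 8% × 15% = 1.2%.
Via Thornfield → Oakfield: 96% × 15% × 15% = 2.16%.
Via Thornfield → Sable: 96% × 60% × 65% = 37.44%.
Via Sable: 18% × 65% = 11.7%.
Total: 1.2% + 2.16% + 37.44% + 11.7% = 52.5%.
Rounded: 52.50%.

52.50%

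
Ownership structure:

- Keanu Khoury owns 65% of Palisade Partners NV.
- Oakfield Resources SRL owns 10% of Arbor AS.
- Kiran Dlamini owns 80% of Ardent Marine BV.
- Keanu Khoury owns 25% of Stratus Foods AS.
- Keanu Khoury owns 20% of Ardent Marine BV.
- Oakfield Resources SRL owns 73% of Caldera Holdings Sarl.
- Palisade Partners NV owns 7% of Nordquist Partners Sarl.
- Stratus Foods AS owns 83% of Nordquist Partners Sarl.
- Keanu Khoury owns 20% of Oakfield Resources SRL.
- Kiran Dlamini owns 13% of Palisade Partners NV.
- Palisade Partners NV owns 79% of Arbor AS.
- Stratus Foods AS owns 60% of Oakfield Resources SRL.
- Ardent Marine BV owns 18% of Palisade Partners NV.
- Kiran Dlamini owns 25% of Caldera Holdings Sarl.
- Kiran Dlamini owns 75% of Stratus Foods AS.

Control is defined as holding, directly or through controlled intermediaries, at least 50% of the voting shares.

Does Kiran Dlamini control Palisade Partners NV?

No

Kiran holds 80% of Ardent, so Kiran controls Ardent.
Kiran holds 75% of Stratus, so Kiran controls Stratus.
Stratus holds 60% of Oakfield, so Kiran controls Oakfield.
Stratus holds 83% of Nordquist, so Kiran controls Nordquist.
Kiran and Oakfield together hold 25% + 73% = 98% of Caldera, so Kiran controls Caldera.
In Palisade, Kiran's side holds only 13% + 18% = 31%, not ≥ 50%.
So Kiran does not control Palisade.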